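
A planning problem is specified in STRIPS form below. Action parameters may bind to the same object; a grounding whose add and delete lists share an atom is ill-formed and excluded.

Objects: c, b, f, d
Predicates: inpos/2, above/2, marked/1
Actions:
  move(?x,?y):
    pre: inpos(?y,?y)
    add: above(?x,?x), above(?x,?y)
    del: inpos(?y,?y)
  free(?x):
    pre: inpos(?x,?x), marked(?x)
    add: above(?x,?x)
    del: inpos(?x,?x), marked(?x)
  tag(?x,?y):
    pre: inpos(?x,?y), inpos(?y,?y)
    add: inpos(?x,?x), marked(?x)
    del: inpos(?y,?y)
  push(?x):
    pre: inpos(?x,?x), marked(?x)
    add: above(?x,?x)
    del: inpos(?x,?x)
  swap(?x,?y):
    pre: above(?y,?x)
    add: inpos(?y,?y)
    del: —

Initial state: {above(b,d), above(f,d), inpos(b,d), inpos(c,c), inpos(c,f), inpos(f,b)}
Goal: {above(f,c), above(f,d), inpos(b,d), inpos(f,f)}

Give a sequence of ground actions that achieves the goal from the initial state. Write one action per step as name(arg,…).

1. move(f,c)  →  {above(b,d), above(f,c), above(f,d), above(f,f), inpos(b,d), inpos(c,f), inpos(f,b)}
2. swap(c,f)  →  {above(b,d), above(f,c), above(f,d), above(f,f), inpos(b,d), inpos(c,f), inpos(f,b), inpos(f,f)}

move(f,c); swap(c,f)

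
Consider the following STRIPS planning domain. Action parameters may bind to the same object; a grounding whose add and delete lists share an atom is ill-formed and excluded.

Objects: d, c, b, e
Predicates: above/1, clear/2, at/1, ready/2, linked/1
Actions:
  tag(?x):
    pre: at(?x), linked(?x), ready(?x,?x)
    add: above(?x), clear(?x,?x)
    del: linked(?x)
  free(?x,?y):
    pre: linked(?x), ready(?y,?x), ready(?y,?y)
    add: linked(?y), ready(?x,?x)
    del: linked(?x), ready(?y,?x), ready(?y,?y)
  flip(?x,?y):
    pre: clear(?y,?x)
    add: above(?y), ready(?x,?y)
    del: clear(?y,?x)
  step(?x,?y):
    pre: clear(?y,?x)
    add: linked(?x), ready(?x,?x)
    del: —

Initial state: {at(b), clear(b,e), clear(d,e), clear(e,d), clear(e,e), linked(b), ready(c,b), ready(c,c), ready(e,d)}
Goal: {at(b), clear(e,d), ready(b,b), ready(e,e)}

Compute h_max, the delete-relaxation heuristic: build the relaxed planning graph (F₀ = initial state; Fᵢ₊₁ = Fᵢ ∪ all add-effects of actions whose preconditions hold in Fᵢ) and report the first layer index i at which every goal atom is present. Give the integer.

1

F0 = init (9 atoms)
F1 = F0 ∪ {above(b), above(d), above(e), linked(c), linked(d), linked(e), ready(b,b), ready(d,d), ready(d,e), ready(e,b), ready(e,e)}  (20 atoms)
goal ⊆ F1  ⇒  h_max = 1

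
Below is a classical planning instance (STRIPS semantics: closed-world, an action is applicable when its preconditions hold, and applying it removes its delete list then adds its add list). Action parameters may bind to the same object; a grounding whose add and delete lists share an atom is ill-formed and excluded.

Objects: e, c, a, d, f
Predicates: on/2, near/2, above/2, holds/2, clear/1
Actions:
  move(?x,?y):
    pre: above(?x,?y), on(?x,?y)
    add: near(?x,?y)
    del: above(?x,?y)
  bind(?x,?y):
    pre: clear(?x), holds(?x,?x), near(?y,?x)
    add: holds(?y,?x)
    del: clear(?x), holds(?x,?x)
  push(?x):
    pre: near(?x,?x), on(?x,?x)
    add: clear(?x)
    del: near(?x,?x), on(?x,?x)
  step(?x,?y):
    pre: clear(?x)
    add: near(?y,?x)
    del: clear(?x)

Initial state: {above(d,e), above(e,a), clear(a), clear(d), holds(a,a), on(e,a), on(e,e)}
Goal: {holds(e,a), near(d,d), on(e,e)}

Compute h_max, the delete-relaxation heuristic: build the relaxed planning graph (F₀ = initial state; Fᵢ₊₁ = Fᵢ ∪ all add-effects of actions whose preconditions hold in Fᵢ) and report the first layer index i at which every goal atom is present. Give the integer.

2

F0 = init (7 atoms)
F1 = F0 ∪ {near(a,a), near(a,d), near(c,a), near(c,d), near(d,a), near(d,d), near(e,a), near(e,d), near(f,a), near(f,d)}  (17 atoms)
F2 = F1 ∪ {holds(c,a), holds(d,a), holds(e,a), holds(f,a)}  (21 atoms)
goal ⊆ F2  ⇒  h_max = 2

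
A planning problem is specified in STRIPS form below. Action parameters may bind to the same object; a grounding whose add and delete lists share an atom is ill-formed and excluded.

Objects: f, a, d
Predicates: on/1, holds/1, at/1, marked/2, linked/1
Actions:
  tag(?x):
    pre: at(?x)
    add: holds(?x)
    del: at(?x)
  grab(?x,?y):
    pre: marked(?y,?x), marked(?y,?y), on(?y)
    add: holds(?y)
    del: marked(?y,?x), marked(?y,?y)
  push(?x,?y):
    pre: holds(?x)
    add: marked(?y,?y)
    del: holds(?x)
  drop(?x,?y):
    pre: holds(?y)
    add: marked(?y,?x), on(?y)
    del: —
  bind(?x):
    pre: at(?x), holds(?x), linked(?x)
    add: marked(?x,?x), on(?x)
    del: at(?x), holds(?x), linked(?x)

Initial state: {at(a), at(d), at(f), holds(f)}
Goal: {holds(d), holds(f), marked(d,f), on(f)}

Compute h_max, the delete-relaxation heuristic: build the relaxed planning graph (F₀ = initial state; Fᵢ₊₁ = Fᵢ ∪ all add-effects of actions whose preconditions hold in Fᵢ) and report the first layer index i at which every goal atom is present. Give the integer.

2

F0 = init (4 atoms)
F1 = F0 ∪ {holds(a), holds(d), marked(a,a), marked(d,d), marked(f,a), marked(f,d), marked(f,f), on(f)}  (12 atoms)
F2 = F1 ∪ {marked(a,d), marked(a,f), marked(d,a), marked(d,f), on(a), on(d)}  (18 atoms)
goal ⊆ F2  ⇒  h_max = 2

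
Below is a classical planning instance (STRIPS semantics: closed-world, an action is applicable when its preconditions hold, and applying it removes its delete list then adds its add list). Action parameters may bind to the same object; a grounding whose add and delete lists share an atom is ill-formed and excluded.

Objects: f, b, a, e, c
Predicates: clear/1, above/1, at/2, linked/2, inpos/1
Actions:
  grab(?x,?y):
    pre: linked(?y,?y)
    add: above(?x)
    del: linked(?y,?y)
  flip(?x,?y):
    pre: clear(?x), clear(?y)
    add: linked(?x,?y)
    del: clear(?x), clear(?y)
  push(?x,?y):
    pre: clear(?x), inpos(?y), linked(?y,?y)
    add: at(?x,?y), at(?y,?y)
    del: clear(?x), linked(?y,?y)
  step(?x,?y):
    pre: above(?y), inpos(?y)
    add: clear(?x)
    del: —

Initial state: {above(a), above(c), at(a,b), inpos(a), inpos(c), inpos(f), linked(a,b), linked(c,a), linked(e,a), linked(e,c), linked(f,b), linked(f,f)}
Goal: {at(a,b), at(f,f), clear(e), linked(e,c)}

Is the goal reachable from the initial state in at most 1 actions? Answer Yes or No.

No

1. step(f,a)  →  {above(a), above(c), at(a,b), clear(f), inpos(a), inpos(c), inpos(f), linked(a,b), linked(c,a), linked(e,a), linked(e,c), linked(f,b), linked(f,f)}
2. push(f,f)  →  {above(a), above(c), at(a,b), at(f,f), inpos(a), inpos(c), inpos(f), linked(a,b), linked(c,a), linked(e,a), linked(e,c), linked(f,b)}
3. step(e,a)  →  {above(a), above(c), at(a,b), at(f,f), clear(e), inpos(a), inpos(c), inpos(f), linked(a,b), linked(c,a), linked(e,a), linked(e,c), linked(f,b)}
optimal plan length = 3; 3 > 1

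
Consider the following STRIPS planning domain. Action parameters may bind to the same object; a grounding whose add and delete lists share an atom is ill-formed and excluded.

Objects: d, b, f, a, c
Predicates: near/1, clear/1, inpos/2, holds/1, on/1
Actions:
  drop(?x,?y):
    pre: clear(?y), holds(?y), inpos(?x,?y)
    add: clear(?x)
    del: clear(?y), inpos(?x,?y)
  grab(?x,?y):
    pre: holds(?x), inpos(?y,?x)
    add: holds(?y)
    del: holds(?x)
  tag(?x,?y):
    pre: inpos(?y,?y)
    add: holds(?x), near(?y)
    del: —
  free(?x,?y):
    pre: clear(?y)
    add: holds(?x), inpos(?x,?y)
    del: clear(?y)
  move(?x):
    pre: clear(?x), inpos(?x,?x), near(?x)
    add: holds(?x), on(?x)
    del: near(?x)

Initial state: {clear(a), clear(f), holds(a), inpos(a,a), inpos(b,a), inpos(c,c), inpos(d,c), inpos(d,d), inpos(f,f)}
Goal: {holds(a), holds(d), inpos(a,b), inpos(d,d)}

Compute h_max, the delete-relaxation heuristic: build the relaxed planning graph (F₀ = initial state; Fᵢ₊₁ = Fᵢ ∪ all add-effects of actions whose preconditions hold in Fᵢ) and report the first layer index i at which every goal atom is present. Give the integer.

F0 = init (9 atoms)
F1 = F0 ∪ {clear(b), holds(b), holds(c), holds(d), holds(f), inpos(a,f), inpos(b,f), inpos(c,a), inpos(c,f), inpos(d,a), inpos(d,f), inpos(f,a), near(a), near(c), near(d), near(f)}  (25 atoms)
F2 = F1 ∪ {clear(c), clear(d), inpos(a,b), inpos(b,b), inpos(c,b), inpos(d,b), inpos(f,b), on(a), on(f)}  (34 atoms)
goal ⊆ F2  ⇒  h_max = 2

2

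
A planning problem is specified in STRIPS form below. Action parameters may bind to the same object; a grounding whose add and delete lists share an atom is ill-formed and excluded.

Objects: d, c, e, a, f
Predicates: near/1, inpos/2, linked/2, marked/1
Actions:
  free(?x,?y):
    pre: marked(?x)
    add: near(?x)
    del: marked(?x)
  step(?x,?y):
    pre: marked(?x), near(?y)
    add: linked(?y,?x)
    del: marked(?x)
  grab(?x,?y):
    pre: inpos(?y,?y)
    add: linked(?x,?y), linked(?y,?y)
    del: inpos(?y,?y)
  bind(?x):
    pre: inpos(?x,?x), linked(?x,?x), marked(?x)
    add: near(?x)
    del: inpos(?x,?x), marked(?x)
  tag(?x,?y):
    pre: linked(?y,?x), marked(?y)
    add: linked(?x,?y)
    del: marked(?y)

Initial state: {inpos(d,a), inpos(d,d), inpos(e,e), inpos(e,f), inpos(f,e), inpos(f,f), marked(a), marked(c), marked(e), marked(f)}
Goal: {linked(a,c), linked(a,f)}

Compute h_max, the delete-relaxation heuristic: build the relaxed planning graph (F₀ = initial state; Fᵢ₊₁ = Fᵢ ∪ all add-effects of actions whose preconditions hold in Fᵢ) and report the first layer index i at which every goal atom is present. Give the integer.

2

F0 = init (10 atoms)
F1 = F0 ∪ {linked(a,d), linked(a,e), linked(a,f), linked(c,d), linked(c,e), linked(c,f), linked(d,d), linked(d,e), linked(d,f), linked(e,d), linked(e,e), linked(e,f), linked(f,d), linked(f,e), linked(f,f), near(a), near(c), near(e), near(f)}  (29 atoms)
F2 = F1 ∪ {linked(a,a), linked(a,c), linked(c,a), linked(c,c), linked(d,a), linked(d,c), linked(e,a), linked(e,c), linked(f,a), linked(f,c)}  (39 atoms)
goal ⊆ F2  ⇒  h_max = 2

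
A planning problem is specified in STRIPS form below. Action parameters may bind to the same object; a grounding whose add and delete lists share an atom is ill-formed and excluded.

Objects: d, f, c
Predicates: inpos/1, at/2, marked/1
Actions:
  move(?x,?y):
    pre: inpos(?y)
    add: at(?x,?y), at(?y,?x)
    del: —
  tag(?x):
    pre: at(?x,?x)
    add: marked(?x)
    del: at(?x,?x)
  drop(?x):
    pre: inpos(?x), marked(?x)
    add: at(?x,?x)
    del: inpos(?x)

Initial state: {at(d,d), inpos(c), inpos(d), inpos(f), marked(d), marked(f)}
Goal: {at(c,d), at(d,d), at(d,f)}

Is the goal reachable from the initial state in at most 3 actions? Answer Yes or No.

1. move(d,f)  →  {at(d,d), at(d,f), at(f,d), inpos(c), inpos(d), inpos(f), marked(d), marked(f)}
2. move(d,c)  →  {at(c,d), at(d,c), at(d,d), at(d,f), at(f,d), inpos(c), inpos(d), inpos(f), marked(d), marked(f)}
optimal plan length = 2; 2 ≤ 3

Yes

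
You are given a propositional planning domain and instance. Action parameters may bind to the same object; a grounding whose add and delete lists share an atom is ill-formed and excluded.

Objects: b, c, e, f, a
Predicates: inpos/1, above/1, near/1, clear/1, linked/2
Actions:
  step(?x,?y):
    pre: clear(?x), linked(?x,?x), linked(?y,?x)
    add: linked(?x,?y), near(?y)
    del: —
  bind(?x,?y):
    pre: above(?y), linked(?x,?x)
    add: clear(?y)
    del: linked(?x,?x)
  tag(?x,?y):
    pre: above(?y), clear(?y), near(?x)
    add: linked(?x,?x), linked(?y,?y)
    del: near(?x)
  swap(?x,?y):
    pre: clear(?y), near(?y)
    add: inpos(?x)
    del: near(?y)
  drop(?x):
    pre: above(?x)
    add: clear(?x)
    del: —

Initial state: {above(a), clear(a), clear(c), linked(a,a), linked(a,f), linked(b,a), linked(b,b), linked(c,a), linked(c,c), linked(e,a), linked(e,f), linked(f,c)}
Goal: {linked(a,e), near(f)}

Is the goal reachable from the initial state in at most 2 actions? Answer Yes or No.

1. step(c,f)  →  {above(a), clear(a), clear(c), linked(a,a), linked(a,f), linked(b,a), linked(b,b), linked(c,a), linked(c,c), linked(c,f), linked(e,a), linked(e,f), linked(f,c), near(f)}
2. step(a,e)  →  {above(a), clear(a), clear(c), linked(a,a), linked(a,e), linked(a,f), linked(b,a), linked(b,b), linked(c,a), linked(c,c), linked(c,f), linked(e,a), linked(e,f), linked(f,c), near(e), near(f)}
optimal plan length = 2; 2 ≤ 2

Yes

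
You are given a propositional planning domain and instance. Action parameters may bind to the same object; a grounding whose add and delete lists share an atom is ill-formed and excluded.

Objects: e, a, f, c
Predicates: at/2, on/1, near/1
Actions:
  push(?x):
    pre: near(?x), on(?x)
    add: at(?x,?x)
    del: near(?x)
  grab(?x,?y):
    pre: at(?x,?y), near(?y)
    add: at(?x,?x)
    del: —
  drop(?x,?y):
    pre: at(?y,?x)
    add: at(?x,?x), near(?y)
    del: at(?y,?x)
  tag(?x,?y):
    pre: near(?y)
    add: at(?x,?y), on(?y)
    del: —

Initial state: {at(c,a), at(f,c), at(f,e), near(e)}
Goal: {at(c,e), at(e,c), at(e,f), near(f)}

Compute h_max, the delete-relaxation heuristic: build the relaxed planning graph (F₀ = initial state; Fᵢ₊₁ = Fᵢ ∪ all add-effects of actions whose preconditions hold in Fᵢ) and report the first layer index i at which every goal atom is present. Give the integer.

F0 = init (4 atoms)
F1 = F0 ∪ {at(a,a), at(a,e), at(c,c), at(c,e), at(e,e), at(f,f), near(c), near(f), on(e)}  (13 atoms)
F2 = F1 ∪ {at(a,c), at(a,f), at(c,f), at(e,c), at(e,f), near(a), on(c), on(f)}  (21 atoms)
goal ⊆ F2  ⇒  h_max = 2

2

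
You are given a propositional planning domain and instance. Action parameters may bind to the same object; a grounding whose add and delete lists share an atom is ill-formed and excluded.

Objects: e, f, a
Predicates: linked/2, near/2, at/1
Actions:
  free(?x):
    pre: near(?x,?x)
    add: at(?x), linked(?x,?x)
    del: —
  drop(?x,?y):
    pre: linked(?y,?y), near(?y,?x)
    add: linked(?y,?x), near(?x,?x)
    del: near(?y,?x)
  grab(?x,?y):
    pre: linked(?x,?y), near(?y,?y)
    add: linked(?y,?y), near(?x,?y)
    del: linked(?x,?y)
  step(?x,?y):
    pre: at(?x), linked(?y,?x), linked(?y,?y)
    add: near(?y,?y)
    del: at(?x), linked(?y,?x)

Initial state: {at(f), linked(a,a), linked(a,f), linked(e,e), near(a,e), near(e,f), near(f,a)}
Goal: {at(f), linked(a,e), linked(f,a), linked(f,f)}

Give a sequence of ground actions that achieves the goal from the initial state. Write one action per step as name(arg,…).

1. drop(e,a)  →  {at(f), linked(a,a), linked(a,e), linked(a,f), linked(e,e), near(e,e), near(e,f), near(f,a)}
2. drop(f,e)  →  {at(f), linked(a,a), linked(a,e), linked(a,f), linked(e,e), linked(e,f), near(e,e), near(f,a), near(f,f)}
3. free(f)  →  {at(f), linked(a,a), linked(a,e), linked(a,f), linked(e,e), linked(e,f), linked(f,f), near(e,e), near(f,a), near(f,f)}
4. drop(a,f)  →  {at(f), linked(a,a), linked(a,e), linked(a,f), linked(e,e), linked(e,f), linked(f,a), linked(f,f), near(a,a), near(e,e), near(f,f)}

drop(e,a); drop(f,e); free(f); drop(a,f)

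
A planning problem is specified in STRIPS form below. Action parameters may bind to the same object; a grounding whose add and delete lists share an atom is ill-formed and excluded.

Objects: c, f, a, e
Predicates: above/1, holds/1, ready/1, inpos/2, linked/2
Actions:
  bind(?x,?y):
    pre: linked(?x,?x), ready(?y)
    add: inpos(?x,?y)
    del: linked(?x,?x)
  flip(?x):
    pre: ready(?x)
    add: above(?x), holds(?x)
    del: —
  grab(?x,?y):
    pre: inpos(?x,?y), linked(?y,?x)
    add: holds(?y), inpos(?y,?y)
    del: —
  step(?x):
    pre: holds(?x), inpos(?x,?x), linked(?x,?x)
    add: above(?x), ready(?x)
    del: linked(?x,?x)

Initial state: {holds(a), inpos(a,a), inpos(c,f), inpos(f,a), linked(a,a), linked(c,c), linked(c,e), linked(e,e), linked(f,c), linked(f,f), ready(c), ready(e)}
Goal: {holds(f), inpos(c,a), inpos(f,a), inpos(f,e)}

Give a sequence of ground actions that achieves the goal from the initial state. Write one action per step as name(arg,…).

1. bind(f,e)  →  {holds(a), inpos(a,a), inpos(c,f), inpos(f,a), inpos(f,e), linked(a,a), linked(c,c), linked(c,e), linked(e,e), linked(f,c), ready(c), ready(e)}
2. grab(c,f)  →  {holds(a), holds(f), inpos(a,a), inpos(c,f), inpos(f,a), inpos(f,e), inpos(f,f), linked(a,a), linked(c,c), linked(c,e), linked(e,e), linked(f,c), ready(c), ready(e)}
3. step(a)  →  {above(a), holds(a), holds(f), inpos(a,a), inpos(c,f), inpos(f,a), inpos(f,e), inpos(f,f), linked(c,c), linked(c,e), linked(e,e), linked(f,c), ready(a), ready(c), ready(e)}
4. bind(c,a)  →  {above(a), holds(a), holds(f), inpos(a,a), inpos(c,a), inpos(c,f), inpos(f,a), inpos(f,e), inpos(f,f), linked(c,e), linked(e,e), linked(f,c), ready(a), ready(c), ready(e)}

bind(f,e); grab(c,f); step(a); bind(c,a)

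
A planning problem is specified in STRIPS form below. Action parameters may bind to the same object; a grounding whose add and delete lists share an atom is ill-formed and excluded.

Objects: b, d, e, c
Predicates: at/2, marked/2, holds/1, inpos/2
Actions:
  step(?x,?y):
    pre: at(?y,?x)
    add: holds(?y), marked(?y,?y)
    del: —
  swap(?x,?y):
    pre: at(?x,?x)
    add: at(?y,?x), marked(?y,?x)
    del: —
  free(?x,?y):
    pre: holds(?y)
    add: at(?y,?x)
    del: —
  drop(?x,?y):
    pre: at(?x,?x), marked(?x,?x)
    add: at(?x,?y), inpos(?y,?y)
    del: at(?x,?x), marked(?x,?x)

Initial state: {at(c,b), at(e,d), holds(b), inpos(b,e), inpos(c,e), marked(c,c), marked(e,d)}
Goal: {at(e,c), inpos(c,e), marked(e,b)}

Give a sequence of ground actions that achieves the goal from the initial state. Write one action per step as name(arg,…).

1. step(d,e)  →  {at(c,b), at(e,d), holds(b), holds(e), inpos(b,e), inpos(c,e), marked(c,c), marked(e,d), marked(e,e)}
2. free(b,b)  →  {at(b,b), at(c,b), at(e,d), holds(b), holds(e), inpos(b,e), inpos(c,e), marked(c,c), marked(e,d), marked(e,e)}
3. swap(b,e)  →  {at(b,b), at(c,b), at(e,b), at(e,d), holds(b), holds(e), inpos(b,e), inpos(c,e), marked(c,c), marked(e,b), marked(e,d), marked(e,e)}
4. free(c,e)  →  {at(b,b), at(c,b), at(e,b), at(e,c), at(e,d), holds(b), holds(e), inpos(b,e), inpos(c,e), marked(c,c), marked(e,b), marked(e,d), marked(e,e)}

step(d,e); free(b,b); swap(b,e); free(c,e)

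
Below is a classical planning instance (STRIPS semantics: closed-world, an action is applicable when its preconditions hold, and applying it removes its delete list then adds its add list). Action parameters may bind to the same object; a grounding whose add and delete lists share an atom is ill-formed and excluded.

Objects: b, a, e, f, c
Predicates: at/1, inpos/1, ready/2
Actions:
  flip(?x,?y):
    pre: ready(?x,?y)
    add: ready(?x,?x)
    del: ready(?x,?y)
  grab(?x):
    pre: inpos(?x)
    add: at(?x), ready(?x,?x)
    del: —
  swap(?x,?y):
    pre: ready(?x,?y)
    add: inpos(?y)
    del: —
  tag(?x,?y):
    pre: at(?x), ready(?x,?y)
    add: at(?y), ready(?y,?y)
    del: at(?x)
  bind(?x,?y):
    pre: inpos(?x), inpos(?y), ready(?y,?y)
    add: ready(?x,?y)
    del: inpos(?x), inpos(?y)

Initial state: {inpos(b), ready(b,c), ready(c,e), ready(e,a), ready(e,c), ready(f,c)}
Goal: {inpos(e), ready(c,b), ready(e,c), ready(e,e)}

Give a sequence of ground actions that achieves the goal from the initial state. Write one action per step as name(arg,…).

flip(b,c); flip(e,a); swap(e,e); swap(e,c); bind(c,b)

1. flip(b,c)  →  {inpos(b), ready(b,b), ready(c,e), ready(e,a), ready(e,c), ready(f,c)}
2. flip(e,a)  →  {inpos(b), ready(b,b), ready(c,e), ready(e,c), ready(e,e), ready(f,c)}
3. swap(e,e)  →  {inpos(b), inpos(e), ready(b,b), ready(c,e), ready(e,c), ready(e,e), ready(f,c)}
4. swap(e,c)  →  {inpos(b), inpos(c), inpos(e), ready(b,b), ready(c,e), ready(e,c), ready(e,e), ready(f,c)}
5. bind(c,b)  →  {inpos(e), ready(b,b), ready(c,b), ready(c,e), ready(e,c), ready(e,e), ready(f,c)}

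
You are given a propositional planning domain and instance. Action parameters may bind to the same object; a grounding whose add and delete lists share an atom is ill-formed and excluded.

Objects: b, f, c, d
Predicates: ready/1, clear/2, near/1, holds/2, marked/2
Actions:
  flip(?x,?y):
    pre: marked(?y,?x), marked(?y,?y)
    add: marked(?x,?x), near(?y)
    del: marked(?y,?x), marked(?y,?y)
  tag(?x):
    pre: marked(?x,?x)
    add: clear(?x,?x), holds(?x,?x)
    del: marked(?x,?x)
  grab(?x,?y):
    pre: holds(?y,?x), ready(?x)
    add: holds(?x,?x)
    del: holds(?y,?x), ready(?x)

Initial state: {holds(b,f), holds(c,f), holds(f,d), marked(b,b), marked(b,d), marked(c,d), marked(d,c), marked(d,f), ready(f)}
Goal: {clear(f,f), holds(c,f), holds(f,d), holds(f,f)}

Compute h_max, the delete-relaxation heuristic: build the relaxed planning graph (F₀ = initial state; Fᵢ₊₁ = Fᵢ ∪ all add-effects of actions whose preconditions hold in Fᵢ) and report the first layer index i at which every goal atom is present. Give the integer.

F0 = init (9 atoms)
F1 = F0 ∪ {clear(b,b), holds(b,b), holds(f,f), marked(d,d), near(b)}  (14 atoms)
F2 = F1 ∪ {clear(d,d), holds(d,d), marked(c,c), marked(f,f), near(d)}  (19 atoms)
F3 = F2 ∪ {clear(c,c), clear(f,f), holds(c,c), near(c)}  (23 atoms)
goal ⊆ F3  ⇒  h_max = 3

3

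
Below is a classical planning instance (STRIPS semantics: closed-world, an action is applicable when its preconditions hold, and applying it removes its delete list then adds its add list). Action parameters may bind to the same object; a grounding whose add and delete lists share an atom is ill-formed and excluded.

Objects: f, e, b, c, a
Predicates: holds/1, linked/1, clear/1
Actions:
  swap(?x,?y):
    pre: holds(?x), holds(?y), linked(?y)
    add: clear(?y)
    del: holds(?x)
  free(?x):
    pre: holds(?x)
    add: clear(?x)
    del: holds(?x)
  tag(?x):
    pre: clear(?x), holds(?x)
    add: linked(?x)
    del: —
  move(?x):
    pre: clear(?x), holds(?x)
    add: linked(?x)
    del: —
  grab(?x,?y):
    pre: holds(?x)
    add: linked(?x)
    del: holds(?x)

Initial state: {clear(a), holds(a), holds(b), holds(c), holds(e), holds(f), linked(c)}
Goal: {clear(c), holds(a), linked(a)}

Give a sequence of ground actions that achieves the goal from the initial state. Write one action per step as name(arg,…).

swap(f,c); tag(a)

1. swap(f,c)  →  {clear(a), clear(c), holds(a), holds(b), holds(c), holds(e), linked(c)}
2. tag(a)  →  {clear(a), clear(c), holds(a), holds(b), holds(c), holds(e), linked(a), linked(c)}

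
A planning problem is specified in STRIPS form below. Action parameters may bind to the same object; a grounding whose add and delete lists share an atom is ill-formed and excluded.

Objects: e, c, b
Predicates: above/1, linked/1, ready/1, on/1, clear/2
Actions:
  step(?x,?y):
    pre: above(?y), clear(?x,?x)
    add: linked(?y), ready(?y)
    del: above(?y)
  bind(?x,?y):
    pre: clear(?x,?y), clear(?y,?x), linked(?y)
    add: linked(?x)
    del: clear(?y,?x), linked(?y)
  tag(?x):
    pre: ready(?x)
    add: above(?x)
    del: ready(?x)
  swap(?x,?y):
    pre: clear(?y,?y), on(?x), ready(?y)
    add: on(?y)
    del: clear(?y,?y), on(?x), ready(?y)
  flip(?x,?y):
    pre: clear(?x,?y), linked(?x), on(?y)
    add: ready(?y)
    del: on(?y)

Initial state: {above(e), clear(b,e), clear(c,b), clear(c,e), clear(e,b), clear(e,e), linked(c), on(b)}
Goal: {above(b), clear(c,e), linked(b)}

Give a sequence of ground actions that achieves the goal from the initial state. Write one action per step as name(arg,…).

step(e,e); bind(b,e); flip(c,b); tag(b)

1. step(e,e)  →  {clear(b,e), clear(c,b), clear(c,e), clear(e,b), clear(e,e), linked(c), linked(e), on(b), ready(e)}
2. bind(b,e)  →  {clear(b,e), clear(c,b), clear(c,e), clear(e,e), linked(b), linked(c), on(b), ready(e)}
3. flip(c,b)  →  {clear(b,e), clear(c,b), clear(c,e), clear(e,e), linked(b), linked(c), ready(b), ready(e)}
4. tag(b)  →  {above(b), clear(b,e), clear(c,b), clear(c,e), clear(e,e), linked(b), linked(c), ready(e)}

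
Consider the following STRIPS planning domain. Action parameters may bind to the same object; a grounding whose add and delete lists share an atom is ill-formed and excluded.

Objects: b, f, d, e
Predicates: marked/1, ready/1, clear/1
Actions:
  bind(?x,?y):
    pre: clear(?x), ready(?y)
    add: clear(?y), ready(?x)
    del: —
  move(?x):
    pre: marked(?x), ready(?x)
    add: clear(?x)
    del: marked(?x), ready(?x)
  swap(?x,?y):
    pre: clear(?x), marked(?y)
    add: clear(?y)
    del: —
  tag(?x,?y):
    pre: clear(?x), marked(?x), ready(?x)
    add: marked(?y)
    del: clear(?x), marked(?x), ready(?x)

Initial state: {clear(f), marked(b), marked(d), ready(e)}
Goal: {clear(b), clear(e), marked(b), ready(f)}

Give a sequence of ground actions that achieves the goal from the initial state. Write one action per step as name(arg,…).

1. bind(f,e)  →  {clear(e), clear(f), marked(b), marked(d), ready(e), ready(f)}
2. swap(f,b)  →  {clear(b), clear(e), clear(f), marked(b), marked(d), ready(e), ready(f)}

bind(f,e); swap(f,b)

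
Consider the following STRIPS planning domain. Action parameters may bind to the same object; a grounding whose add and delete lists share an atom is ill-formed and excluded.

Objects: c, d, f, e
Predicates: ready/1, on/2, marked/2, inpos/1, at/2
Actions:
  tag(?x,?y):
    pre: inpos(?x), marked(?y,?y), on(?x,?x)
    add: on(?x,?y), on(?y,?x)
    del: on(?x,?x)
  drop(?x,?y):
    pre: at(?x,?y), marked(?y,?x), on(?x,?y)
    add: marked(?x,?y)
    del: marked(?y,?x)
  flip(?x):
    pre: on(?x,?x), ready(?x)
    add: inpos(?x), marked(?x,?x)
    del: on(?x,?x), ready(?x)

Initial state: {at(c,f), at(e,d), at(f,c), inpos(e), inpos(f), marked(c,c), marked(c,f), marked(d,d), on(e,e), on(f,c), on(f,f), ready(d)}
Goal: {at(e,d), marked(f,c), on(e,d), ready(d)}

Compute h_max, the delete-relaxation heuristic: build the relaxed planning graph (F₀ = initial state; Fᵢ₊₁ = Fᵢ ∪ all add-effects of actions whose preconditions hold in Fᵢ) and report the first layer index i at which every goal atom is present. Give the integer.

1

F0 = init (12 atoms)
F1 = F0 ∪ {marked(f,c), on(c,e), on(c,f), on(d,e), on(d,f), on(e,c), on(e,d), on(f,d)}  (20 atoms)
goal ⊆ F1  ⇒  h_max = 1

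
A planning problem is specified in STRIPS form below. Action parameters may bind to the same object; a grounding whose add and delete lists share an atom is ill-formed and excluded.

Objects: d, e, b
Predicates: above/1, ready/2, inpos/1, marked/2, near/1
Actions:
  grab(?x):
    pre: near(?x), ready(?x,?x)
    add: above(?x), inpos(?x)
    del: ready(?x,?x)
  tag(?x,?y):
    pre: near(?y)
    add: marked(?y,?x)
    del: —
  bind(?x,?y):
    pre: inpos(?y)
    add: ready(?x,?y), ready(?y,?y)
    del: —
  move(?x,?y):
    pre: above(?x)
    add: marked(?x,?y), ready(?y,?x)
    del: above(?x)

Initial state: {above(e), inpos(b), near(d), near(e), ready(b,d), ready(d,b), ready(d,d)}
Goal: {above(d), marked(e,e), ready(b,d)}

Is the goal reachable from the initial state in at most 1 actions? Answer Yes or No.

1. grab(d)  →  {above(d), above(e), inpos(b), inpos(d), near(d), near(e), ready(b,d), ready(d,b)}
2. tag(e,e)  →  {above(d), above(e), inpos(b), inpos(d), marked(e,e), near(d), near(e), ready(b,d), ready(d,b)}
optimal plan length = 2; 2 > 1

No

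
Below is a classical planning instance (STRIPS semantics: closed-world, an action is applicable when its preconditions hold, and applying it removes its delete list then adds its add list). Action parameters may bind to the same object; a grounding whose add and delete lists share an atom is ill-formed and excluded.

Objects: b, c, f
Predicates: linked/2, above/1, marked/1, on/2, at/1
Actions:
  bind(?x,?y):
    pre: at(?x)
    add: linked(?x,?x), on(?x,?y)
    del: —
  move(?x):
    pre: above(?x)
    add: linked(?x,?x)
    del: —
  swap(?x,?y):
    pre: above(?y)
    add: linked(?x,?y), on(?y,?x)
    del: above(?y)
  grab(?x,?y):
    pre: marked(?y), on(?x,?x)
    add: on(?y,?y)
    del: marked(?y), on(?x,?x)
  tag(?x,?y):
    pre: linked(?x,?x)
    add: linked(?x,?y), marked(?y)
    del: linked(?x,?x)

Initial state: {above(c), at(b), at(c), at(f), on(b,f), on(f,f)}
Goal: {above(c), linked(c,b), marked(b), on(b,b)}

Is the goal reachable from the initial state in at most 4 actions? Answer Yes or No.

1. bind(b,b)  →  {above(c), at(b), at(c), at(f), linked(b,b), on(b,b), on(b,f), on(f,f)}
2. bind(c,b)  →  {above(c), at(b), at(c), at(f), linked(b,b), linked(c,c), on(b,b), on(b,f), on(c,b), on(f,f)}
3. tag(c,b)  →  {above(c), at(b), at(c), at(f), linked(b,b), linked(c,b), marked(b), on(b,b), on(b,f), on(c,b), on(f,f)}
optimal plan length = 3; 3 ≤ 4

Yes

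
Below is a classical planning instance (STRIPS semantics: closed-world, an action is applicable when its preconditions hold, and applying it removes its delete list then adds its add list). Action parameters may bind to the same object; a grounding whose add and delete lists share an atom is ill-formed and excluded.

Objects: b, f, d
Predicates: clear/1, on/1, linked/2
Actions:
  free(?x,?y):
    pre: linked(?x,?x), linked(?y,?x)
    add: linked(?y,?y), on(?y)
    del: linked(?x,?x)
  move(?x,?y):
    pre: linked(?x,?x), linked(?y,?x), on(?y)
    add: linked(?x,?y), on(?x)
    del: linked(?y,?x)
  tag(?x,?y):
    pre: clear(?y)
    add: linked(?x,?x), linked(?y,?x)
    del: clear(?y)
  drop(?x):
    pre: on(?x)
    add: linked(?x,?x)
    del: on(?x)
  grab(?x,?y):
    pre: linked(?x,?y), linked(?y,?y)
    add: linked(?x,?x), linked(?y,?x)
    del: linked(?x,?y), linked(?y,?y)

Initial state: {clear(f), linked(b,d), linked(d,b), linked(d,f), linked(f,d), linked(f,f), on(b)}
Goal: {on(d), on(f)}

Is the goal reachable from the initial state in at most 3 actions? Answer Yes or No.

1. free(f,d)  →  {clear(f), linked(b,d), linked(d,b), linked(d,d), linked(d,f), linked(f,d), on(b), on(d)}
2. free(d,f)  →  {clear(f), linked(b,d), linked(d,b), linked(d,f), linked(f,d), linked(f,f), on(b), on(d), on(f)}
optimal plan length = 2; 2 ≤ 3

Yes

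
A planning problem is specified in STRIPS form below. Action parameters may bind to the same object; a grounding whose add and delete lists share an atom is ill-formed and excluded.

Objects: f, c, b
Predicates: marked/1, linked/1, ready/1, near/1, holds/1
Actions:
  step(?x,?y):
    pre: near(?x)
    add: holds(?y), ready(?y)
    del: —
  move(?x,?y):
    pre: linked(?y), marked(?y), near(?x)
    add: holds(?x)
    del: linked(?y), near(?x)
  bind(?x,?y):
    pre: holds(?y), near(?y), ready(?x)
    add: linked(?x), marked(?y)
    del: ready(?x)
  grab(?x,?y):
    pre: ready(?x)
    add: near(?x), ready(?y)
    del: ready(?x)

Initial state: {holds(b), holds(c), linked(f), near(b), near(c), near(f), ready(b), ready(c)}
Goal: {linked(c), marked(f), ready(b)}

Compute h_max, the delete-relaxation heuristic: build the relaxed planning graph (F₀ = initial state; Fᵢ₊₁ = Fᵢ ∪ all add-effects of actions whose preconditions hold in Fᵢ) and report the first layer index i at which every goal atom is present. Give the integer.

2

F0 = init (8 atoms)
F1 = F0 ∪ {holds(f), linked(b), linked(c), marked(b), marked(c), ready(f)}  (14 atoms)
F2 = F1 ∪ {marked(f)}  (15 atoms)
goal ⊆ F2  ⇒  h_max = 2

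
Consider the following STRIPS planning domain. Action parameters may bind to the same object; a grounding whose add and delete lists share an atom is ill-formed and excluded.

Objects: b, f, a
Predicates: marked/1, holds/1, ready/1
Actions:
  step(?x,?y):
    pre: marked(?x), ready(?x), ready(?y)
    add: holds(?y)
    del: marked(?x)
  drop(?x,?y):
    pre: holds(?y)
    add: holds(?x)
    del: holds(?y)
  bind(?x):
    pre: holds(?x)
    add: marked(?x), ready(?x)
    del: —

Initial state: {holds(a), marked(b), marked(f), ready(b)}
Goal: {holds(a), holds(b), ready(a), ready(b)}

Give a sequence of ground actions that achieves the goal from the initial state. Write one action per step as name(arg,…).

step(b,b); bind(a)

1. step(b,b)  →  {holds(a), holds(b), marked(f), ready(b)}
2. bind(a)  →  {holds(a), holds(b), marked(a), marked(f), ready(a), ready(b)}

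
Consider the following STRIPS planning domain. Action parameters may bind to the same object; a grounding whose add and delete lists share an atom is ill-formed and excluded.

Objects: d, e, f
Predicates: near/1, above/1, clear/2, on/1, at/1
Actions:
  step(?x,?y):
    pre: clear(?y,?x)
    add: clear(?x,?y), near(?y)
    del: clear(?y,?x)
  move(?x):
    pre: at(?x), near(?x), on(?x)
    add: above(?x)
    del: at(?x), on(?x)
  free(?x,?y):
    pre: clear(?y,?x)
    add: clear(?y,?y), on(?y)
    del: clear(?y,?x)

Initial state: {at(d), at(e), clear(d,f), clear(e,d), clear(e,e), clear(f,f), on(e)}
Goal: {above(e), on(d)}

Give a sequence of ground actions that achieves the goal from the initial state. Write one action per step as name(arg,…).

step(d,e); move(e); free(e,d)

1. step(d,e)  →  {at(d), at(e), clear(d,e), clear(d,f), clear(e,e), clear(f,f), near(e), on(e)}
2. move(e)  →  {above(e), at(d), clear(d,e), clear(d,f), clear(e,e), clear(f,f), near(e)}
3. free(e,d)  →  {above(e), at(d), clear(d,d), clear(d,f), clear(e,e), clear(f,f), near(e), on(d)}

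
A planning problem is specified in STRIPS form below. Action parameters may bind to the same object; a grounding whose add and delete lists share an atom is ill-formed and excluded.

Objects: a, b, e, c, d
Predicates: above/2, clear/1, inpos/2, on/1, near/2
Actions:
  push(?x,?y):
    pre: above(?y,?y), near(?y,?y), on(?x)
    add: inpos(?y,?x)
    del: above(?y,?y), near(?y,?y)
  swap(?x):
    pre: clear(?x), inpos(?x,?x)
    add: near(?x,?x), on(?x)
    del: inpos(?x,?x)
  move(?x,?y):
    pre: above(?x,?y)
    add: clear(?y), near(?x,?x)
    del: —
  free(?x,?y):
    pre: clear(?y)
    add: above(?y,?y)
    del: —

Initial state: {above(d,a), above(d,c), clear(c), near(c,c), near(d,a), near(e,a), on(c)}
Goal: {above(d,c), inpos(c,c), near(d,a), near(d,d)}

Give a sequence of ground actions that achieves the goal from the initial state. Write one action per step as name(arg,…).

1. move(d,a)  →  {above(d,a), above(d,c), clear(a), clear(c), near(c,c), near(d,a), near(d,d), near(e,a), on(c)}
2. free(a,c)  →  {above(c,c), above(d,a), above(d,c), clear(a), clear(c), near(c,c), near(d,a), near(d,d), near(e,a), on(c)}
3. push(c,c)  →  {above(d,a), above(d,c), clear(a), clear(c), inpos(c,c), near(d,a), near(d,d), near(e,a), on(c)}

move(d,a); free(a,c); push(c,c)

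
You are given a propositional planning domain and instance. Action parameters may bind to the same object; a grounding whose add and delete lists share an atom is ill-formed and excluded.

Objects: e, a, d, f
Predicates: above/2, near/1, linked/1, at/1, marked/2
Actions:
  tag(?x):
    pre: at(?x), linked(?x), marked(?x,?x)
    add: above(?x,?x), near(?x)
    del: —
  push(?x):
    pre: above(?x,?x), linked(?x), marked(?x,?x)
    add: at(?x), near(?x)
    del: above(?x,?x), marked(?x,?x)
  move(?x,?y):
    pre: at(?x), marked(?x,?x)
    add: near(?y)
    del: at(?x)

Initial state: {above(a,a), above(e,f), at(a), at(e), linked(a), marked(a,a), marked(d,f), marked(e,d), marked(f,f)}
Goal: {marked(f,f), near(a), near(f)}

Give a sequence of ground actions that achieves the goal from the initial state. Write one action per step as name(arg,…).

tag(a); move(a,f)

1. tag(a)  →  {above(a,a), above(e,f), at(a), at(e), linked(a), marked(a,a), marked(d,f), marked(e,d), marked(f,f), near(a)}
2. move(a,f)  →  {above(a,a), above(e,f), at(e), linked(a), marked(a,a), marked(d,f), marked(e,d), marked(f,f), near(a), near(f)}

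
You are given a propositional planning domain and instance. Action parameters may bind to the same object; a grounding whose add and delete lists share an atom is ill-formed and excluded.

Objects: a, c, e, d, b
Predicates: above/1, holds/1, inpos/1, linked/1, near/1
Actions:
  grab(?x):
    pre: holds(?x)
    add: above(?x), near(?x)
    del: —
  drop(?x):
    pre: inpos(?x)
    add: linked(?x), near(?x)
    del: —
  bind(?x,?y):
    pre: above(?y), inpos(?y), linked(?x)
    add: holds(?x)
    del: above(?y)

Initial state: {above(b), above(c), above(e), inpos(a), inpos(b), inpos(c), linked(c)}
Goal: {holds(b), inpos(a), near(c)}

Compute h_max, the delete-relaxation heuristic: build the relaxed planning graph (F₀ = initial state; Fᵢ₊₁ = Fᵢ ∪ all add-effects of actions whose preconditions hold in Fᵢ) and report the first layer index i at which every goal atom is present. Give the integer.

F0 = init (7 atoms)
F1 = F0 ∪ {holds(c), linked(a), linked(b), near(a), near(b), near(c)}  (13 atoms)
F2 = F1 ∪ {holds(a), holds(b)}  (15 atoms)
goal ⊆ F2  ⇒  h_max = 2

2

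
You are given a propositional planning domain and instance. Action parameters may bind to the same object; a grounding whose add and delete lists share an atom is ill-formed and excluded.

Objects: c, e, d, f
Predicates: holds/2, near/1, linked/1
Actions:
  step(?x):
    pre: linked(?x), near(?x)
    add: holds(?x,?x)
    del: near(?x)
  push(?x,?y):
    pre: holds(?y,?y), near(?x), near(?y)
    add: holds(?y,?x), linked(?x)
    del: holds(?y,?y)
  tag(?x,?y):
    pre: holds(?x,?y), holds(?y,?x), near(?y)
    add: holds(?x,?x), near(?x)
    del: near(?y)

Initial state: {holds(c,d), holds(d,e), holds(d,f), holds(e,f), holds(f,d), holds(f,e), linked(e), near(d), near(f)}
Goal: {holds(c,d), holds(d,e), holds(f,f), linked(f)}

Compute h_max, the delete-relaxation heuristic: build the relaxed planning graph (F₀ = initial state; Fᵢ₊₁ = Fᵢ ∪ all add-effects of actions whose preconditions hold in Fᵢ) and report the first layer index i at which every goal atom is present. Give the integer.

F0 = init (9 atoms)
F1 = F0 ∪ {holds(d,d), holds(e,e), holds(f,f), near(e)}  (13 atoms)
F2 = F1 ∪ {holds(e,d), linked(d), linked(f)}  (16 atoms)
goal ⊆ F2  ⇒  h_max = 2

2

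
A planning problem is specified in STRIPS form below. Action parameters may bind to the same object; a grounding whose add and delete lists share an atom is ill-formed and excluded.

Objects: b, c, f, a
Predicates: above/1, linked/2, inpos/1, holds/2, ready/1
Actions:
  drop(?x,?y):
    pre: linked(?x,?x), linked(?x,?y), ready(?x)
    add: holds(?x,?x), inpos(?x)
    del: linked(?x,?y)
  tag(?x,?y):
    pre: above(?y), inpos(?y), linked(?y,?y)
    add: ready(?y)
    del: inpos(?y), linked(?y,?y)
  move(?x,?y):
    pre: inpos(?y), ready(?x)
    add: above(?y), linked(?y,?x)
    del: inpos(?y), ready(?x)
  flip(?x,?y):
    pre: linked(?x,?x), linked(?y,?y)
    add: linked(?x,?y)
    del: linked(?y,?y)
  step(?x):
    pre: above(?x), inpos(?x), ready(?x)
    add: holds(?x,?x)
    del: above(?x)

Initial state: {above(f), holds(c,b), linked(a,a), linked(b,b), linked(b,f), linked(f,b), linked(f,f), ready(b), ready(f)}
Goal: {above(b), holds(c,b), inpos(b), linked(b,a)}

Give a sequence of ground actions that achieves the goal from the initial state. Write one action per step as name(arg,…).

drop(b,f); move(f,b); drop(b,f); flip(b,a)

1. drop(b,f)  →  {above(f), holds(b,b), holds(c,b), inpos(b), linked(a,a), linked(b,b), linked(f,b), linked(f,f), ready(b), ready(f)}
2. move(f,b)  →  {above(b), above(f), holds(b,b), holds(c,b), linked(a,a), linked(b,b), linked(b,f), linked(f,b), linked(f,f), ready(b)}
3. drop(b,f)  →  {above(b), above(f), holds(b,b), holds(c,b), inpos(b), linked(a,a), linked(b,b), linked(f,b), linked(f,f), ready(b)}
4. flip(b,a)  →  {above(b), above(f), holds(b,b), holds(c,b), inpos(b), linked(b,a), linked(b,b), linked(f,b), linked(f,f), ready(b)}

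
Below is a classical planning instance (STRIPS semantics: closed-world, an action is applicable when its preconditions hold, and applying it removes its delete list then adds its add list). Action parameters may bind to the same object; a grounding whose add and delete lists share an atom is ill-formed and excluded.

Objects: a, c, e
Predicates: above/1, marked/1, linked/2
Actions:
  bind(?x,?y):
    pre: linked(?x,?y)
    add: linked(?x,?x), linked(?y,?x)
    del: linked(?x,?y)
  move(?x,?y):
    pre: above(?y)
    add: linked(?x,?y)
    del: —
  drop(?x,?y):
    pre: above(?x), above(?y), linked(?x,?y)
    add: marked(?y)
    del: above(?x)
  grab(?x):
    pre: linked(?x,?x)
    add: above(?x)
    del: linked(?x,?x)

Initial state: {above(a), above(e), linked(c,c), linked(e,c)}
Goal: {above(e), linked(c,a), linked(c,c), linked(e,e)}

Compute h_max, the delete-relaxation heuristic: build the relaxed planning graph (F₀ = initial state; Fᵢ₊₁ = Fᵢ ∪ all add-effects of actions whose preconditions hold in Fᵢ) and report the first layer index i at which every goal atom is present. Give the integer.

F0 = init (4 atoms)
F1 = F0 ∪ {above(c), linked(a,a), linked(a,e), linked(c,a), linked(c,e), linked(e,a), linked(e,e)}  (11 atoms)
goal ⊆ F1  ⇒  h_max = 1

1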